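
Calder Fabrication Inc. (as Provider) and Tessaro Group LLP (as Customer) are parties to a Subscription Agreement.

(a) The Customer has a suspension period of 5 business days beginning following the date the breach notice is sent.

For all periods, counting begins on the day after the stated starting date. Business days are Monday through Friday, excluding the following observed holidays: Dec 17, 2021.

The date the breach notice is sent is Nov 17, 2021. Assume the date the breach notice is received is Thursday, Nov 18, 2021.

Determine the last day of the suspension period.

Nov 24, 2021

The last day of the suspension period: counting 5 business days from Wednesday, Nov 17, 2021 (Nov 18, Nov 19, Nov 22, Nov 23, Nov 24, skipping weekends) reaches Wednesday, Nov 24, 2021.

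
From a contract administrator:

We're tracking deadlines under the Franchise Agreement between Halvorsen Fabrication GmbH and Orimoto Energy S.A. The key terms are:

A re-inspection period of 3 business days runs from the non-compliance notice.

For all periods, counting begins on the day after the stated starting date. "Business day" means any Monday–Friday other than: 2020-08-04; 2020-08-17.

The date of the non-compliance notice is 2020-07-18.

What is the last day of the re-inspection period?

The last day of the re-inspection period: counting 3 business days from Saturday, 2020-07-18 (Jul 20, Jul 21, Jul 22, skipping weekends) reaches Wednesday, 2020-07-22.

2020-07-22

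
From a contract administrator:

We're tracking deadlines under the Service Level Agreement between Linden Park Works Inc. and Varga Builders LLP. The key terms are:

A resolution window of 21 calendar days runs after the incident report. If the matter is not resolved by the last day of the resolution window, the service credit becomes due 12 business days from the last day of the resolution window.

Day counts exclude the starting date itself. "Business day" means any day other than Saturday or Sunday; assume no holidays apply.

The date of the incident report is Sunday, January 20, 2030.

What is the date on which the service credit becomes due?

February 26, 2030

Adding 21 calendar days to January 20, 2030 gives February 10, 2030, which is the last day of the resolution window.
The date on which the service credit becomes due: counting 12 business days from Sunday, February 10, 2030 (Feb 11, Feb 12, Feb 13, Feb 14, …, Feb 22, Feb 25, Feb 26, skipping weekends) reaches Tuesday, February 26, 2030.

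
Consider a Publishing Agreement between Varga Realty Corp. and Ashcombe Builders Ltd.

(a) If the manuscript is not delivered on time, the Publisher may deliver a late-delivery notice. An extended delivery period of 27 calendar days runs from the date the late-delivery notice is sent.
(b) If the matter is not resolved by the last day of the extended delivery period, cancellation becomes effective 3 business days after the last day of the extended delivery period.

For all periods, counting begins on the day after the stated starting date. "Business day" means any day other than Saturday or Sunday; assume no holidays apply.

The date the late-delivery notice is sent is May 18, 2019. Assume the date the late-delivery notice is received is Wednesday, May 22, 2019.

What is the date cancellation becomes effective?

June 19, 2019

The last day of the extended delivery period: May 18, 2019 + 27 days = June 14, 2019.
The date cancellation becomes effective: 3 business days after Friday, June 14, 2019, skipping weekends — Jun 17, Jun 18, Jun 19 — lands on Wednesday, June 19, 2019.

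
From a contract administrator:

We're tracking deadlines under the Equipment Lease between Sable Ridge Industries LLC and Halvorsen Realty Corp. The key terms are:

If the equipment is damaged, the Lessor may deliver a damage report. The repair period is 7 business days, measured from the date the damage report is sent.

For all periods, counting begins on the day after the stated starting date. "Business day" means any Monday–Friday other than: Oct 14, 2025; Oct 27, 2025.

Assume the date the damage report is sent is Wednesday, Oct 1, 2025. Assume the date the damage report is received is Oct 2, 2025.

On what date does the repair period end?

The last day of the repair period: counting 7 business days from Wednesday, Oct 1, 2025 (Oct 2, Oct 3, Oct 6, Oct 7, Oct 8, Oct 9, Oct 10, skipping weekends) reaches Friday, Oct 10, 2025.

Oct 10, 2025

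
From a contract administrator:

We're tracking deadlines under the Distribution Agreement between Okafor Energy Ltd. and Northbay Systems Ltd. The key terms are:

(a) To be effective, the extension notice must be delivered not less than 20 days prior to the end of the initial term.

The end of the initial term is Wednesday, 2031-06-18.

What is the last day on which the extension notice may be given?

2031-05-29

2031-06-18 minus 20 days is 2031-05-29.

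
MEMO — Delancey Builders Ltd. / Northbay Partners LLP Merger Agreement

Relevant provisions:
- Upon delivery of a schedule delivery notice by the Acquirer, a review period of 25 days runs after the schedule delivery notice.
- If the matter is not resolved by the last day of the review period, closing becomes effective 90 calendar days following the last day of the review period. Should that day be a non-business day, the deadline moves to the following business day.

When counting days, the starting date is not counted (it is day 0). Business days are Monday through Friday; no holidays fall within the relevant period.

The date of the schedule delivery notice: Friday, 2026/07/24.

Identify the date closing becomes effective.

2026/11/16

The last day of the review period: 2026/07/24 + 25 days = 2026/08/18.
The date closing becomes effective: 90 calendar days after 2026/08/18 is 2026/11/16. 2026/11/16 is a Monday, so no roll-forward applies.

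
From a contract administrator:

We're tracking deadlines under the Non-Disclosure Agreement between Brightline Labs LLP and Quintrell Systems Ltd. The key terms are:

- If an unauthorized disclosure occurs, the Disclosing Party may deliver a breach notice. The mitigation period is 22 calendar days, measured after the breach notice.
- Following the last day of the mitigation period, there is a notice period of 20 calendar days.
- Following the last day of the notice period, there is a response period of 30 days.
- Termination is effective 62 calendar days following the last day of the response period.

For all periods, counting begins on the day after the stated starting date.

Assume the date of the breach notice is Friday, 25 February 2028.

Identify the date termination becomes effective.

8 July 2028

Adding 22 calendar days to 25 February 2028 gives 18 March 2028, which is the last day of the mitigation period.
The last day of the notice period: 20 calendar days after 18 March 2028 is 7 April 2028.
Adding 30 calendar days to 7 April 2028 gives 7 May 2028, which is the last day of the response period.
The date termination becomes effective: 7 May 2028 + 62 days = 8 July 2028.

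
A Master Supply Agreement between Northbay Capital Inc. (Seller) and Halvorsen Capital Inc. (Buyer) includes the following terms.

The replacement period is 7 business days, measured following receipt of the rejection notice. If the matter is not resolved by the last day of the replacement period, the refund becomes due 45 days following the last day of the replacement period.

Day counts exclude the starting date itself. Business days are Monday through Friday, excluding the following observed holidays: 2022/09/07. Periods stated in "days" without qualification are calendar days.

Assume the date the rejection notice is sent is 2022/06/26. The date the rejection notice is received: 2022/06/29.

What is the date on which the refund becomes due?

The last day of the replacement period: counting 7 business days from Wednesday, 2022/06/29 (Jun 30, Jul 1, Jul 4, Jul 5, Jul 6, Jul 7, Jul 8, skipping weekends) reaches Friday, 2022/07/08.
Adding 45 calendar days to 2022/07/08 gives 2022/08/22, which is the date on which the refund becomes due.

2022/08/22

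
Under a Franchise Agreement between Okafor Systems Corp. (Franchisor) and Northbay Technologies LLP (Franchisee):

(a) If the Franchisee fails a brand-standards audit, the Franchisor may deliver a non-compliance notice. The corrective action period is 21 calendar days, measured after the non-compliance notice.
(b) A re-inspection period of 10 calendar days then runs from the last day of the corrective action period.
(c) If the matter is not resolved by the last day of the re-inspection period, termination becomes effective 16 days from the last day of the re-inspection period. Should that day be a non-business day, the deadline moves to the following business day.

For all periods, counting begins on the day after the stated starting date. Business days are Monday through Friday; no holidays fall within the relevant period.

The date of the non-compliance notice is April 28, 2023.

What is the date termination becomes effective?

The last day of the corrective action period: April 28, 2023 + 21 days = May 19, 2023.
The last day of the re-inspection period: May 19, 2023 + 10 days = May 29, 2023.
The date termination becomes effective: 16 calendar days after May 29, 2023 is June 14, 2023. June 14, 2023 is a Wednesday, so no roll-forward applies.

June 14, 2023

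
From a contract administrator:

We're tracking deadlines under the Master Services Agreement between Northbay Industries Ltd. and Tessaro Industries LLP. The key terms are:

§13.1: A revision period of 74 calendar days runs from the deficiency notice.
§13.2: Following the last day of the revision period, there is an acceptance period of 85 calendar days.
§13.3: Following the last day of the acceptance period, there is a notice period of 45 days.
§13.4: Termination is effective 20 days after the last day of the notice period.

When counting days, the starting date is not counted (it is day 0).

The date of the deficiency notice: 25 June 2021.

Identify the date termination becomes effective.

4 February 2022

Adding 74 calendar days to 25 June 2021 gives 7 September 2021, which is the last day of the revision period.
The last day of the acceptance period: 7 September 2021 + 85 days = 1 December 2021.
The last day of the notice period: 1 December 2021 + 45 days = 15 January 2022.
The date termination becomes effective: 15 January 2022 + 20 days = 4 February 2022.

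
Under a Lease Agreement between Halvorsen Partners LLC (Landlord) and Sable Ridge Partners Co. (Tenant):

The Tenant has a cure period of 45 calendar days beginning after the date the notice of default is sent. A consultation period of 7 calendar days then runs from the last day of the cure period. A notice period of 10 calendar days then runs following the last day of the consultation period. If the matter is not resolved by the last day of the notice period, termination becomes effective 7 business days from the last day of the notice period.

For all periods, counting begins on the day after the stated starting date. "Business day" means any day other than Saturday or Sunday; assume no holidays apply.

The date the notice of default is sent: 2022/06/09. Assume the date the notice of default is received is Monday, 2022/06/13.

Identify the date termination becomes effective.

Adding 45 calendar days to 2022/06/09 gives 2022/07/24, which is the last day of the cure period.
Adding 7 calendar days to 2022/07/24 gives 2022/07/31, which is the last day of the consultation period.
The last day of the notice period: 10 calendar days after 2022/07/31 is 2022/08/10.
The date termination becomes effective: counting 7 business days from Wednesday, 2022/08/10 (Aug 11, Aug 12, Aug 15, Aug 16, Aug 17, Aug 18, Aug 19, skipping weekends) reaches Friday, 2022/08/19.

2022/08/19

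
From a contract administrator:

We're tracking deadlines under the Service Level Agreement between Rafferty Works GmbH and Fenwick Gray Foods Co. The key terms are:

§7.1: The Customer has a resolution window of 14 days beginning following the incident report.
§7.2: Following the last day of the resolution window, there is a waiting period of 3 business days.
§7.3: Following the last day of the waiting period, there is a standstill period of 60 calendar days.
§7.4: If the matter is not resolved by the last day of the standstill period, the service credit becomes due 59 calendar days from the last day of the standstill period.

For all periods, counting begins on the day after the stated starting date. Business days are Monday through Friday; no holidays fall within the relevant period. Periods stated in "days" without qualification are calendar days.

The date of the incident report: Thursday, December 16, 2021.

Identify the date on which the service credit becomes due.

May 3, 2022

The last day of the resolution window: December 16, 2021 + 14 days = December 30, 2021.
From Thursday, December 30, 2021, 3 business days (Dec 31, Jan 3, Jan 4, skipping weekends) brings us to Tuesday, January 4, 2022, which is the last day of the waiting period.
Adding 60 calendar days to January 4, 2022 gives March 5, 2022, which is the last day of the standstill period.
The date on which the service credit becomes due: March 5, 2022 + 59 days = May 3, 2022.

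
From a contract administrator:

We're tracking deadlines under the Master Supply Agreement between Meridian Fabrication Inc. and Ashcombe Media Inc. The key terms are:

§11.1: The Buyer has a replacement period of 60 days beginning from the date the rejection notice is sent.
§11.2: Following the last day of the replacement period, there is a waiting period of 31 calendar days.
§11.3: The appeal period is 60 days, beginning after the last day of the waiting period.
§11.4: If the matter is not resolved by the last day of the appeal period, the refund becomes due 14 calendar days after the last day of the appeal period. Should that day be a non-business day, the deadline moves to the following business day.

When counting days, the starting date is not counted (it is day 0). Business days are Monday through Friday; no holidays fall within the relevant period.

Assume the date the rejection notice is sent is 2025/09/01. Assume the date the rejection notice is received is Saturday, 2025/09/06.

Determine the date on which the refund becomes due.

2026/02/13

The last day of the replacement period: 2025/09/01 + 60 days = 2025/10/31.
The last day of the waiting period: 31 calendar days after 2025/10/31 is 2025/12/01.
Adding 60 calendar days to 2025/12/01 gives 2026/01/30, which is the last day of the appeal period.
The date on which the refund becomes due: 14 calendar days after 2026/01/30 is 2026/02/13. 2026/02/13 is a Friday, so no roll-forward applies.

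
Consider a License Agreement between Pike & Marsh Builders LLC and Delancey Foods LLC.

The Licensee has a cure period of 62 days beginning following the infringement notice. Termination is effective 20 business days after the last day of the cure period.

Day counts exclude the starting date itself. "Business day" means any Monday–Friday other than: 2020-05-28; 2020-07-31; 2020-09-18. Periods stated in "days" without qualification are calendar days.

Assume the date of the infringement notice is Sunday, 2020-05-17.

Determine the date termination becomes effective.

2020-08-17

The last day of the cure period: 2020-05-17 + 62 days = 2020-07-18.
The date termination becomes effective: 20 business days after Saturday, 2020-07-18, skipping weekends and the listed holiday on Jul 31 — Jul 20, Jul 21, Jul 22, Jul 23, …, Aug 13, Aug 14, Aug 17 — lands on Monday, 2020-08-17.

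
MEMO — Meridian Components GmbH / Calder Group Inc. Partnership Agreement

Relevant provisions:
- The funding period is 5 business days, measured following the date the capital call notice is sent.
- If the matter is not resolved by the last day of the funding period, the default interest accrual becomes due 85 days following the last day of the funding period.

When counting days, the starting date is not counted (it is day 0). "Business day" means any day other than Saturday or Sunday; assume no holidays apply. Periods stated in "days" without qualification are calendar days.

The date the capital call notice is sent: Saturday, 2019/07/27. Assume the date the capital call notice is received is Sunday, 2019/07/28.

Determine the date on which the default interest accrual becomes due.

The last day of the funding period: counting 5 business days from Saturday, 2019/07/27 (Jul 29, Jul 30, Jul 31, Aug 1, Aug 2, skipping weekends) reaches Friday, 2019/08/02.
The date on which the default interest accrual becomes due: 2019/08/02 + 85 days = 2019/10/26.

2019/10/26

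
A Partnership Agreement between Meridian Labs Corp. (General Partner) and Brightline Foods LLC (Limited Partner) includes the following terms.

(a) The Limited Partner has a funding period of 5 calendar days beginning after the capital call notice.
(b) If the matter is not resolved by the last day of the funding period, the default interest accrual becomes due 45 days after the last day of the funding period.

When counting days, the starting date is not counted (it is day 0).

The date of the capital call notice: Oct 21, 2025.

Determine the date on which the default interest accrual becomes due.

Adding 5 calendar days to Oct 21, 2025 gives Oct 26, 2025, which is the last day of the funding period.
The date on which the default interest accrual becomes due: 45 calendar days after Oct 26, 2025 is Dec 10, 2025.

Dec 10, 2025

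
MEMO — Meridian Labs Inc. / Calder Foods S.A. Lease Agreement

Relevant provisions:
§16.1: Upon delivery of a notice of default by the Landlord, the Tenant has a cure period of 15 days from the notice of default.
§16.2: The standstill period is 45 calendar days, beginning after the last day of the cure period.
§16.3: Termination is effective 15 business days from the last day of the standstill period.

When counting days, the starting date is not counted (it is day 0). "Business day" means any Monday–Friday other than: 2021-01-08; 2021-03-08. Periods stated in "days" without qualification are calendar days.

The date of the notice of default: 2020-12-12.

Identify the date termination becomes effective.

The last day of the cure period: 2020-12-12 + 15 days = 2020-12-27.
Adding 45 calendar days to 2020-12-27 gives 2021-02-10, which is the last day of the standstill period.
The date termination becomes effective: counting 15 business days from Wednesday, 2021-02-10 (Feb 11, Feb 12, Feb 15, Feb 16, …, Mar 1, Mar 2, Mar 3, skipping weekends) reaches Wednesday, 2021-03-03.

2021-03-03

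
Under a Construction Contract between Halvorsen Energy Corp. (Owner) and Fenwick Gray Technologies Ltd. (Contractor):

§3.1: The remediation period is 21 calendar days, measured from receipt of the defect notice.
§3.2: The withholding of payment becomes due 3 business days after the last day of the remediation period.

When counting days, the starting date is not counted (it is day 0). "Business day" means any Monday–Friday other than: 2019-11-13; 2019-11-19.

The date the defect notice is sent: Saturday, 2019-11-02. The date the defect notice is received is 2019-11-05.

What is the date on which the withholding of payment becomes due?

2019-11-29

The last day of the remediation period: 21 calendar days after 2019-11-05 is 2019-11-26.
From Tuesday, 2019-11-26, 3 business days (Nov 27, Nov 28, Nov 29, skipping weekends) brings us to Friday, 2019-11-29, which is the date on which the withholding of payment becomes due.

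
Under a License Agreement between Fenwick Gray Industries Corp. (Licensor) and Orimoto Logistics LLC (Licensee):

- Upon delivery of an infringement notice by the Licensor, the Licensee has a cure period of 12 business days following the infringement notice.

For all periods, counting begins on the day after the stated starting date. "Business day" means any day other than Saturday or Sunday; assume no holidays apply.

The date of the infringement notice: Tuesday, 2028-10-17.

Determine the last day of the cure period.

The last day of the cure period: 12 business days after Tuesday, 2028-10-17, skipping weekends — Oct 18, Oct 19, Oct 20, Oct 23, …, Oct 31, Nov 1, Nov 2 — lands on Thursday, 2028-11-02.

2028-11-02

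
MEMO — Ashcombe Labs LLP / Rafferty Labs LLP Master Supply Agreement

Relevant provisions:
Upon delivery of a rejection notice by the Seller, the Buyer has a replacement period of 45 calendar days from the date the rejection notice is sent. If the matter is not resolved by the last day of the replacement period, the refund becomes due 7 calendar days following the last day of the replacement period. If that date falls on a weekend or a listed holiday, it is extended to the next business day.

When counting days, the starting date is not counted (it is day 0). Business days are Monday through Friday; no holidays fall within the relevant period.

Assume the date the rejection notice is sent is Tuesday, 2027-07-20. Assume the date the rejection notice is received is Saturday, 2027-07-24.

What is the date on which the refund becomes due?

The last day of the replacement period: 45 calendar days after 2027-07-20 is 2027-09-03.
Adding 7 calendar days to 2027-09-03 gives 2027-09-10, which is the date on which the refund becomes due. 2027-09-10 is a Friday, so no roll-forward applies.

2027-09-10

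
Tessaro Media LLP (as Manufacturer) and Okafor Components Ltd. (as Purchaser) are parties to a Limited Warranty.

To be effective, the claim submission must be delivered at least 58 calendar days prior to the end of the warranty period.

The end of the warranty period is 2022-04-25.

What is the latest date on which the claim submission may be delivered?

2022-04-25 minus 58 days is 2022-02-26.

2022-02-26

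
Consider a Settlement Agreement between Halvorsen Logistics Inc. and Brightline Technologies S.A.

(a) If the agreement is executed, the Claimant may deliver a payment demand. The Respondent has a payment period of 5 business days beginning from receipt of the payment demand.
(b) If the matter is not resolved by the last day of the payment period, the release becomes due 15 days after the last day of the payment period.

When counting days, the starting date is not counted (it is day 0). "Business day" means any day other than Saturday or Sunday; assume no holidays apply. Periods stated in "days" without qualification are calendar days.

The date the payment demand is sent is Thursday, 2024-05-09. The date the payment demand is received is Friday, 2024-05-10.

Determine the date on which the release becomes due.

2024-06-01

The last day of the payment period: counting 5 business days from Friday, 2024-05-10 (May 13, May 14, May 15, May 16, May 17, skipping weekends) reaches Friday, 2024-05-17.
Adding 15 calendar days to 2024-05-17 gives 2024-06-01, which is the date on which the release becomes due.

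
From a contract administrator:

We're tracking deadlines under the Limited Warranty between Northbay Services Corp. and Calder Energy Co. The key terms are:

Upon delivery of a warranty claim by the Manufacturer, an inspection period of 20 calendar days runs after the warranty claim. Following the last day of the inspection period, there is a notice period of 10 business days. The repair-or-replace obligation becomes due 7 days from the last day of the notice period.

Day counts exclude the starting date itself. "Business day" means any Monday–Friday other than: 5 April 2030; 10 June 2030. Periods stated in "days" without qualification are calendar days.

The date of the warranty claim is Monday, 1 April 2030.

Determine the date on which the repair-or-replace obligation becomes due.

Adding 20 calendar days to 1 April 2030 gives 21 April 2030, which is the last day of the inspection period.
The last day of the notice period: 10 business days after Sunday, 21 April 2030, skipping weekends — Apr 22, Apr 23, Apr 24, Apr 25, Apr 26, Apr 29, Apr 30, May 1, May 2, May 3 — lands on Friday, 3 May 2030.
The date on which the repair-or-replace obligation becomes due: 7 calendar days after 3 May 2030 is 10 May 2030.

10 May 2030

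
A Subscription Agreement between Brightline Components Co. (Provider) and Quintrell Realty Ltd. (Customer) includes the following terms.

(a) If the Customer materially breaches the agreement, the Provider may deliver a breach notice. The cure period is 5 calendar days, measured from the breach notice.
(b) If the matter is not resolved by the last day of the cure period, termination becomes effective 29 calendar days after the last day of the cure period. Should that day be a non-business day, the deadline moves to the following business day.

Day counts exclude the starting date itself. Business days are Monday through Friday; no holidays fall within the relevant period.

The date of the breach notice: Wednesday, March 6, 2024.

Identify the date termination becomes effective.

April 9, 2024

Adding 5 calendar days to March 6, 2024 gives March 11, 2024, which is the last day of the cure period.
The date termination becomes effective: 29 calendar days after March 11, 2024 is April 9, 2024. April 9, 2024 is a Tuesday, so no roll-forward applies.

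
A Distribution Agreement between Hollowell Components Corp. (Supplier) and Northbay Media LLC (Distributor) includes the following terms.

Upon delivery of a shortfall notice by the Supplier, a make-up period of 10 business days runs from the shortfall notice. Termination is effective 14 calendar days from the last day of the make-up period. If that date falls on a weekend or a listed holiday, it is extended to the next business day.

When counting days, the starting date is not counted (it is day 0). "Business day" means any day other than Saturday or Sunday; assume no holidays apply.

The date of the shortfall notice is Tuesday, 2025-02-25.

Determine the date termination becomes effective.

The last day of the make-up period: counting 10 business days from Tuesday, 2025-02-25 (Feb 26, Feb 27, Feb 28, Mar 3, Mar 4, Mar 5, Mar 6, Mar 7, Mar 10, Mar 11, skipping weekends) reaches Tuesday, 2025-03-11.
Adding 14 calendar days to 2025-03-11 gives 2025-03-25, which is the date termination becomes effective. 2025-03-25 is a Tuesday, so no roll-forward applies.

2025-03-25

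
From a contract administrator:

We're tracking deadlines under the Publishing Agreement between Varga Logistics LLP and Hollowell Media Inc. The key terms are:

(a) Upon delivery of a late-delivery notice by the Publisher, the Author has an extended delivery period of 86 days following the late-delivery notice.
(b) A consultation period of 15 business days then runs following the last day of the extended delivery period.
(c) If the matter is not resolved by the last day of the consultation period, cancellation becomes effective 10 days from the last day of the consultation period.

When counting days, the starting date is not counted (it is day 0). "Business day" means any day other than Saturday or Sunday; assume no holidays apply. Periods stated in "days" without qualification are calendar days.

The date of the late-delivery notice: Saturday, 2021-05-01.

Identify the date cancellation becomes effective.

The last day of the extended delivery period: 86 calendar days after 2021-05-01 is 2021-07-26.
From Monday, 2021-07-26, 15 business days (Jul 27, Jul 28, Jul 29, Jul 30, …, Aug 12, Aug 13, Aug 16, skipping weekends) brings us to Monday, 2021-08-16, which is the last day of the consultation period.
Adding 10 calendar days to 2021-08-16 gives 2021-08-26, which is the date cancellation becomes effective.

2021-08-26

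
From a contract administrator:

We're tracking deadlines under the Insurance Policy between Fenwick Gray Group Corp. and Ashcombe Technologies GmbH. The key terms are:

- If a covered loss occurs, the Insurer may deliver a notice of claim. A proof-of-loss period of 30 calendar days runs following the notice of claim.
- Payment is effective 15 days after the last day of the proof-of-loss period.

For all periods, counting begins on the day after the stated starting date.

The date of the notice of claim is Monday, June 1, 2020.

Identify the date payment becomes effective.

July 16, 2020

Adding 30 calendar days to June 1, 2020 gives July 1, 2020, which is the last day of the proof-of-loss period.
The date payment becomes effective: July 1, 2020 + 15 days = July 16, 2020.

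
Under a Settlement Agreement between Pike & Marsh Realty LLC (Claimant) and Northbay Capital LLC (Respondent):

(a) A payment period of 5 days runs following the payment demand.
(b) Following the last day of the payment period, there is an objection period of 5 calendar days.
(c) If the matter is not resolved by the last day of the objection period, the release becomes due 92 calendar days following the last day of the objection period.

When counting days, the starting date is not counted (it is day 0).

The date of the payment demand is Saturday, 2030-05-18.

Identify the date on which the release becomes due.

The last day of the payment period: 2030-05-18 + 5 days = 2030-05-23.
The last day of the objection period: 5 calendar days after 2030-05-23 is 2030-05-28.
The date on which the release becomes due: 2030-05-28 + 92 days = 2030-08-28.

2030-08-28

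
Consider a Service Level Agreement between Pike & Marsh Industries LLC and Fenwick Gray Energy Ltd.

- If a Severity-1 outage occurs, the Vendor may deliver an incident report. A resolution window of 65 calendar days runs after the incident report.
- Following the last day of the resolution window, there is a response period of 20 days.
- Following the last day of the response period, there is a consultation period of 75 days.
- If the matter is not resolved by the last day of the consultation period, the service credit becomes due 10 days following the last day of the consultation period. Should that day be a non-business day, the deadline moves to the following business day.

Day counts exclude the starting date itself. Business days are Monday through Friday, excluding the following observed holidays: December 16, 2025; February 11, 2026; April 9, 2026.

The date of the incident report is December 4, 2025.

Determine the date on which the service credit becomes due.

The last day of the resolution window: December 4, 2025 + 65 days = February 7, 2026.
The last day of the response period: 20 calendar days after February 7, 2026 is February 27, 2026.
The last day of the consultation period: February 27, 2026 + 75 days = May 13, 2026.
The date on which the service credit becomes due: 10 calendar days after May 13, 2026 is May 23, 2026. That falls on a Saturday, so it rolls to the next business day, Monday, May 25, 2026.

May 25, 2026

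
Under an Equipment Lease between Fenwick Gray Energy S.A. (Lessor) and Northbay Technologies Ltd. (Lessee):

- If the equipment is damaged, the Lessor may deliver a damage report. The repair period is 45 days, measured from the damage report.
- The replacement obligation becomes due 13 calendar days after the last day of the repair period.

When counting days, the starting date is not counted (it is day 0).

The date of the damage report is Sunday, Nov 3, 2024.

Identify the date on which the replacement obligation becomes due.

Dec 31, 2024

The last day of the repair period: Nov 3, 2024 + 45 days = Dec 18, 2024.
Adding 13 calendar days to Dec 18, 2024 gives Dec 31, 2024, which is the date on which the replacement obligation becomes due.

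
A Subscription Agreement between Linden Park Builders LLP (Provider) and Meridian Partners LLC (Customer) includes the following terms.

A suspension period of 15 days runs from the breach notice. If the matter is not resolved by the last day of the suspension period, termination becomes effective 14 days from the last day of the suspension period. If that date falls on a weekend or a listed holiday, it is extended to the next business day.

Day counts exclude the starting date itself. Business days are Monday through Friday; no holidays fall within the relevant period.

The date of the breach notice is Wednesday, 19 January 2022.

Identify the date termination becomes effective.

The last day of the suspension period: 19 January 2022 + 15 days = 3 February 2022.
The date termination becomes effective: 3 February 2022 + 14 days = 17 February 2022. 17 February 2022 is a Thursday, so no roll-forward applies.

17 February 2022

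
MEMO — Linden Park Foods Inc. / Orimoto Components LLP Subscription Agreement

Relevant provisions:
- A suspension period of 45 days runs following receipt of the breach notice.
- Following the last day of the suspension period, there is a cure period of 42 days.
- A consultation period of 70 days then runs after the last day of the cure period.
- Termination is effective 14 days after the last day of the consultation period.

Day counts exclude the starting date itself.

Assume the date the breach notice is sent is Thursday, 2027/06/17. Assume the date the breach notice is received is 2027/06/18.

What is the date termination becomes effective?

2027/12/06

The last day of the suspension period: 2027/06/18 + 45 days = 2027/08/02.
The last day of the cure period: 42 calendar days after 2027/08/02 is 2027/09/13.
The last day of the consultation period: 2027/09/13 + 70 days = 2027/11/22.
Adding 14 calendar days to 2027/11/22 gives 2027/12/06, which is the date termination becomes effective.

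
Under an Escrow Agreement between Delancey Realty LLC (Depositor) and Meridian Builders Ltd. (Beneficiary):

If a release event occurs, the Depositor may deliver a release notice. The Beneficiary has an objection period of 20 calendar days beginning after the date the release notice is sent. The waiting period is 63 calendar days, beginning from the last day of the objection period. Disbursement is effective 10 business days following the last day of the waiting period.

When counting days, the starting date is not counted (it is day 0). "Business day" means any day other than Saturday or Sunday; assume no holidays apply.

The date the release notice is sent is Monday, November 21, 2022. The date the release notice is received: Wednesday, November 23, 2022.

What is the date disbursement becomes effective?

February 24, 2023

Adding 20 calendar days to November 21, 2022 gives December 11, 2022, which is the last day of the objection period.
The last day of the waiting period: December 11, 2022 + 63 days = February 12, 2023.
The date disbursement becomes effective: counting 10 business days from Sunday, February 12, 2023 (Feb 13, Feb 14, Feb 15, Feb 16, Feb 17, Feb 20, Feb 21, Feb 22, Feb 23, Feb 24, skipping weekends) reaches Friday, February 24, 2023.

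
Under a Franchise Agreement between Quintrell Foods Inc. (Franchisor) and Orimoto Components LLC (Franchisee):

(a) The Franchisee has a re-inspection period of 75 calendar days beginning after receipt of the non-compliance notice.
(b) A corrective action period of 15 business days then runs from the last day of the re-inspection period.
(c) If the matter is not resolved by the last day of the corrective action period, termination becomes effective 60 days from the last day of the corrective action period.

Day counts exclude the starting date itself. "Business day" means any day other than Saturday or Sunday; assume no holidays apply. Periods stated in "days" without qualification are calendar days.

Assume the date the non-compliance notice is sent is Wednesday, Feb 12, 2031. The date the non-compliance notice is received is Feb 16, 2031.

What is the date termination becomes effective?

The last day of the re-inspection period: Feb 16, 2031 + 75 days = May 2, 2031.
The last day of the corrective action period: counting 15 business days from Friday, May 2, 2031 (May 5, May 6, May 7, May 8, …, May 21, May 22, May 23, skipping weekends) reaches Friday, May 23, 2031.
The date termination becomes effective: May 23, 2031 + 60 days = Jul 22, 2031.

Jul 22, 2031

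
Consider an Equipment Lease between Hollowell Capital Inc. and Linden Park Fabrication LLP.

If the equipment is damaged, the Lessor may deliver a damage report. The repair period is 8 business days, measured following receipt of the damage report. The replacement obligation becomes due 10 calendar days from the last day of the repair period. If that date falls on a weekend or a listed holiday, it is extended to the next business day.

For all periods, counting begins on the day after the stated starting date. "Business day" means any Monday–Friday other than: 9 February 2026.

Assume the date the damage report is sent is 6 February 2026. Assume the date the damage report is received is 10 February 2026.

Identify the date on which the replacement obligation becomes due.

2 March 2026

From Tuesday, 10 February 2026, 8 business days (Feb 11, Feb 12, Feb 13, Feb 16, Feb 17, Feb 18, Feb 19, Feb 20, skipping weekends) brings us to Friday, 20 February 2026, which is the last day of the repair period.
The date on which the replacement obligation becomes due: 20 February 2026 + 10 days = 2 March 2026. 2 March 2026 is a Monday and is not a listed holiday, so no roll-forward applies.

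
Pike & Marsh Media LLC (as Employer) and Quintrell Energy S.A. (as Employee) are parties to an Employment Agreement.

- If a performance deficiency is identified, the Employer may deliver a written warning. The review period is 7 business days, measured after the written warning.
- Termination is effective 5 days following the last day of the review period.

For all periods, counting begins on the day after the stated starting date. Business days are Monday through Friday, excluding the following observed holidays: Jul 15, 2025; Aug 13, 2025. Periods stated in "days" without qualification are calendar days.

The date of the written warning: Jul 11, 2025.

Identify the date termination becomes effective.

The last day of the review period: 7 business days after Friday, Jul 11, 2025, skipping weekends and the listed holiday on Jul 15 — Jul 14, Jul 16, Jul 17, Jul 18, Jul 21, Jul 22, Jul 23 — lands on Wednesday, Jul 23, 2025.
The date termination becomes effective: 5 calendar days after Jul 23, 2025 is Jul 28, 2025.

Jul 28, 2025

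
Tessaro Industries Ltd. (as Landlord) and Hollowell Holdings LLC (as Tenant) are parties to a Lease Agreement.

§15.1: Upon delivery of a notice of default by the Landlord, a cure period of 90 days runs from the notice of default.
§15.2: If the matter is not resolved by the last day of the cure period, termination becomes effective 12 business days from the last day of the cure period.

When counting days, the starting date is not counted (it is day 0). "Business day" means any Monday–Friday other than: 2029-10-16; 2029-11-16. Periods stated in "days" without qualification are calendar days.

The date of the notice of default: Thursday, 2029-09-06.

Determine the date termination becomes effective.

The last day of the cure period: 90 calendar days after 2029-09-06 is 2029-12-05.
The date termination becomes effective: counting 12 business days from Wednesday, 2029-12-05 (Dec 6, Dec 7, Dec 10, Dec 11, …, Dec 19, Dec 20, Dec 21, skipping weekends) reaches Friday, 2029-12-21.

2029-12-21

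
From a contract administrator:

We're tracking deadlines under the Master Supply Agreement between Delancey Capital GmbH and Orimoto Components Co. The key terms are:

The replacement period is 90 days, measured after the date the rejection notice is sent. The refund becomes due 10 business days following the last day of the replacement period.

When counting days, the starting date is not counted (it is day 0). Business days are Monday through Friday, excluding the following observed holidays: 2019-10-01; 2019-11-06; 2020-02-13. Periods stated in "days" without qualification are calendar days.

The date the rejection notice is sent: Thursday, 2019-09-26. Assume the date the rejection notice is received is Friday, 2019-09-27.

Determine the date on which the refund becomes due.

2020-01-08

Adding 90 calendar days to 2019-09-26 gives 2019-12-25, which is the last day of the replacement period.
From Wednesday, 2019-12-25, 10 business days (Dec 26, Dec 27, Dec 30, Dec 31, Jan 1, Jan 2, Jan 3, Jan 6, Jan 7, Jan 8, skipping weekends) brings us to Wednesday, 2020-01-08, which is the date on which the refund becomes due.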